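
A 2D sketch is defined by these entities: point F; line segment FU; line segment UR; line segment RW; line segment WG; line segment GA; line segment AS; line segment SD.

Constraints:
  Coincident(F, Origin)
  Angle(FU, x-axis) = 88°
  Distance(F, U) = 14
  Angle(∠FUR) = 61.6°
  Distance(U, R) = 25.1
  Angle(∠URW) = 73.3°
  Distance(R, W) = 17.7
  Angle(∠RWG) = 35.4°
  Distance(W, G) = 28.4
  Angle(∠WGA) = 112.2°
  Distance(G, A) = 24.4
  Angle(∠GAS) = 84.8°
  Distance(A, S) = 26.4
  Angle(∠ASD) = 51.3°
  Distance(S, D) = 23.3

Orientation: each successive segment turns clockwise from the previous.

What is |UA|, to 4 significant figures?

39.16

F is at the origin; FU runs at 88.0° with length 14.0, so U = (0.4886, 13.99). ∠FUR = 61.6° gives UR at -30.40° from the x-axis; with |UR| = 25.1, R = (22.14, 1.290). ∠URW = 73.3° gives RW at -137.1° from the x-axis; with |RW| = 17.7, W = (9.172, -10.76). ∠RWG = 35.4° gives WG at 78.30° from the x-axis; with |WG| = 28.4, G = (14.93, 17.05). ∠WGA = 112.2° gives GA at 10.50° from the x-axis; with |GA| = 24.4, A = (38.92, 21.50). Then |UA| = |A − U| = 39.16.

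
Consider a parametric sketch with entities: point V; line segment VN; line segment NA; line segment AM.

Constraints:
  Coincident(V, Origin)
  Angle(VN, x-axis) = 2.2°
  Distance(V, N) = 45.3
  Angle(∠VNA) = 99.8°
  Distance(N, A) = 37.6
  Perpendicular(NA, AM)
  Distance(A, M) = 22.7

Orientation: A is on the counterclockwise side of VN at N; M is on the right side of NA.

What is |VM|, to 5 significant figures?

81.164

V is at the origin; VN runs at 2.2° with length 45.3, so N = 45.3·(cos 2.2°, sin 2.2°) = (45.267, 1.7390). ∠VNA = 99.8°, so NA runs at 2.2° + (180° − 99.8°) = 82.400° from the x-axis; with |NA| = 37.6, A = N + 37.6·(cos 82.400°, sin 82.400°) = (50.239, 39.009). NA is perpendicular to AM; with |AM| = 22.7 on the right of NA, M = A + 22.7·(0.99122, -0.13226) = (72.740, 36.006). Then |VM| = |M − V| = 81.164.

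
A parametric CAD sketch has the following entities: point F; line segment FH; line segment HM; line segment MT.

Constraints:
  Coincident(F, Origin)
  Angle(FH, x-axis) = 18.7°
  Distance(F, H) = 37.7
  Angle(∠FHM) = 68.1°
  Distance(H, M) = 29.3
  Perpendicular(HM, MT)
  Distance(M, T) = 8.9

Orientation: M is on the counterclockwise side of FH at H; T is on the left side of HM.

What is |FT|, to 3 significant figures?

30.2

F is at the origin; FH runs at 18.7° with length 37.7, so H = 37.7·(cos 18.7°, sin 18.7°) = (35.7, 12.1). ∠FHM = 68.1°, so HM runs at 18.7° + (180° − 68.1°) = 131° from the x-axis; with |HM| = 29.3, M = H + 29.3·(cos 131°, sin 131°) = (16.6, 34.3). The perpendicularity gives MT at right angles to HM; with |MT| = 8.9 on the left of HM, T = M + 8.9·(-0.759, -0.651) = (9.88, 28.5). Then |FT| = |T − F| = 30.2.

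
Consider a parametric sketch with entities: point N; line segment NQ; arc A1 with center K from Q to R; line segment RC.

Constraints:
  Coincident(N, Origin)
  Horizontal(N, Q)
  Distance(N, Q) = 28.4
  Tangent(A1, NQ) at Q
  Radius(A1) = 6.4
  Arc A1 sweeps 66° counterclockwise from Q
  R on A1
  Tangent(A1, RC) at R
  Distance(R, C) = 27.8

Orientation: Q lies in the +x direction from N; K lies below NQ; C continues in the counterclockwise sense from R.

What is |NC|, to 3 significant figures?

31.3

N is at the origin; NQ is horizontal with |NQ| = 28.4 and Q on the +x side, so Q = (28.4, 0.00). A1 meets NQ tangentially, so KQ is at right angles to NQ, so K = Q + (0, -6.4) = (28.4, -6.40). On A1, Q sits at bearing 90° from K; a 66° counterclockwise sweep puts R at bearing 156°, so R = K + 6.4·(cos 156°, sin 156°) = (22.6, -3.80). Tangency of A1 to RC means the radius KR is perpendicular to RC, so RC runs along (−sin 156°, cos 156°); with |RC| = 27.8, C = (11.2, -29.2). Then |NC| = |C − N| = 31.3.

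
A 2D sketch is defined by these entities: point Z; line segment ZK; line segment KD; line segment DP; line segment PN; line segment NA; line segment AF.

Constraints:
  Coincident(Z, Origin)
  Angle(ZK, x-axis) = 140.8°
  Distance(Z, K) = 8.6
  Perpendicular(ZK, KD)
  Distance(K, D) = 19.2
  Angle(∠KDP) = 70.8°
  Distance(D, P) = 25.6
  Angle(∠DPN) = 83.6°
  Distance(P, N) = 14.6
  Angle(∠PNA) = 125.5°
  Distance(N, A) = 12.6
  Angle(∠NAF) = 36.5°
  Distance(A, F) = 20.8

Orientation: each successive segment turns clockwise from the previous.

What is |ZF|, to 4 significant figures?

15.36

Z is at the origin; ZK runs at 140.8° with length 8.6, so K = (-6.665, 5.435). ZK ⟂ KD, so KD runs at 50.80°; with |KD| = 19.2, D = (5.470, 20.31). ∠KDP = 70.8° gives DP at -58.40° from the x-axis; with |DP| = 25.6, P = (18.88, -1.490). ∠DPN = 83.6° gives PN at -154.8° from the x-axis; with |PN| = 14.6, N = (5.674, -7.706). ∠PNA = 125.5° gives NA at 150.7° from the x-axis; with |NA| = 12.6, A = (-5.314, -1.540). ∠NAF = 36.5° gives AF at 7.200° from the x-axis; with |AF| = 20.8, F = (15.32, 1.067). Then |ZF| = |F − Z| = 15.36.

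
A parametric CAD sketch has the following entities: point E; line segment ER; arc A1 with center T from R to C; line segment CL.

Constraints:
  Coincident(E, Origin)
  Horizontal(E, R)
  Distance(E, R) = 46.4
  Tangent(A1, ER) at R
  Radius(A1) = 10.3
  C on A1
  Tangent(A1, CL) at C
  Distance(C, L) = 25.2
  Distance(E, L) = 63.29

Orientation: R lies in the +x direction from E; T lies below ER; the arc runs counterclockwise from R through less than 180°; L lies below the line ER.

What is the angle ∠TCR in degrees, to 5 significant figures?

28.711°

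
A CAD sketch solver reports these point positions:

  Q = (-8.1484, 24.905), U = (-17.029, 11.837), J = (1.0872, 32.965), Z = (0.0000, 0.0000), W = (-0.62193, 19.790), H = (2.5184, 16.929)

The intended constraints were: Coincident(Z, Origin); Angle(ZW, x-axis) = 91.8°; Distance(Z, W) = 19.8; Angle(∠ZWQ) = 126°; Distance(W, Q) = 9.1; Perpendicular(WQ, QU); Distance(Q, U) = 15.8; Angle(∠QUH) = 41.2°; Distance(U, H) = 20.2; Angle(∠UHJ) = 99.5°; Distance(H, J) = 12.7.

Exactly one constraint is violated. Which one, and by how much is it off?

Distance(H, J) = 12.7 — off by 3.40.

Z = (0.00, 0.00) ✓; ZW at 91.80° ✓; |ZW| = 19.80 ✓; ∠ZWQ = 126.0° ✓; |WQ| = 9.100 ✓; ∠(WQ, QU) = 90.00° ✓; |QU| = 15.80 ✓; ∠QUH = 41.20° ✓; |UH| = 20.20 ✓; ∠UHJ = 99.50° ✓; |HJ| = 16.10 ✗.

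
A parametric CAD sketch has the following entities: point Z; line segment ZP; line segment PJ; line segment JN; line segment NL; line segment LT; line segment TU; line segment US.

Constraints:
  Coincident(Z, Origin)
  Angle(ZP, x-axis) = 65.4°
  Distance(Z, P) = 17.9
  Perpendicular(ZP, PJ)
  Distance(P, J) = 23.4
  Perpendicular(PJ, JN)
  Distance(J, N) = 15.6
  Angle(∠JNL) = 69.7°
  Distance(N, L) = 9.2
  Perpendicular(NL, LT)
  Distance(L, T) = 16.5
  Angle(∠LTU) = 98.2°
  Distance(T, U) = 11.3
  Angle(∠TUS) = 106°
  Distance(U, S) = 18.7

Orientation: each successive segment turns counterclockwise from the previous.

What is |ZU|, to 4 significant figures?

36.62

NL ⟂ LT, so LT runs at 85.70°; with |LT| = 16.5, T = (-9.907, 27.60). ∠LTU = 98.2° gives TU at 167.5° from the x-axis; with |TU| = 11.3, U = (-20.94, 30.04). Then |ZU| = |U − Z| = 36.62.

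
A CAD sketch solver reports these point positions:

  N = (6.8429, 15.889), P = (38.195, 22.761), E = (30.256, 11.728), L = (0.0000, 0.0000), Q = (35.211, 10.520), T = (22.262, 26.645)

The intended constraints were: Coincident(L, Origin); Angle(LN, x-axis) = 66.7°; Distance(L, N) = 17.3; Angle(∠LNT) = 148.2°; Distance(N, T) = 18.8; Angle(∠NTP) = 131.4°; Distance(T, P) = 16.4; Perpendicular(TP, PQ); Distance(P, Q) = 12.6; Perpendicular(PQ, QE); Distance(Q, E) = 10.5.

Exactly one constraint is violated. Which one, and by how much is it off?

Distance(Q, E) = 10.5 — off by 5.40.

L = (0.00, 0.00) ✓; LN at 66.70° ✓; |LN| = 17.30 ✓; ∠LNT = 148.2° ✓; |NT| = 18.80 ✓; ∠NTP = 131.4° ✓; |TP| = 16.40 ✓; ∠(TP, PQ) = 90.00° ✓; |PQ| = 12.60 ✓; ∠(PQ, QE) = 90.00° ✓; |QE| = 5.100 ✗.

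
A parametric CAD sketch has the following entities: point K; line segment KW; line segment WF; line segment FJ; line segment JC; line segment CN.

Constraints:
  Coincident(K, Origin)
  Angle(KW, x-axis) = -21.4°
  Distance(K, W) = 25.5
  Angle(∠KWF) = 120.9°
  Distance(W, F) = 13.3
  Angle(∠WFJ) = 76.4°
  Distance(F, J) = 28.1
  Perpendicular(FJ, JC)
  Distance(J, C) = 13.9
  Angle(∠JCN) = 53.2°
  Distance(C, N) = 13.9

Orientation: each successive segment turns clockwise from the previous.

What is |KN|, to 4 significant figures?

18.26

K is at the origin; KW runs at -21.4° with length 25.5, so W = (23.74, -9.304). ∠KWF = 120.9° gives WF at -80.50° from the x-axis; with |WF| = 13.3, F = (25.94, -22.42). ∠WFJ = 76.4° gives FJ at 175.9° from the x-axis; with |FJ| = 28.1, J = (-2.091, -20.41). FJ ⟂ JC, so JC runs at 85.90°; with |JC| = 13.9, C = (-1.097, -6.548). ∠JCN = 53.2° gives CN at -40.90° from the x-axis; with |CN| = 13.9, N = (9.409, -15.65). Then |KN| = |N − K| = 18.26.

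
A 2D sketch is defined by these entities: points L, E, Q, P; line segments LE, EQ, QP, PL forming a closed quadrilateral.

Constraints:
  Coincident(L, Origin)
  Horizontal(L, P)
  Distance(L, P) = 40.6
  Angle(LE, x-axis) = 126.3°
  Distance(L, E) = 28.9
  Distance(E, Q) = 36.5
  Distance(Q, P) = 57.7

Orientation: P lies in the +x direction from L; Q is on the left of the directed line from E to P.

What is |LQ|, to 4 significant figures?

49.36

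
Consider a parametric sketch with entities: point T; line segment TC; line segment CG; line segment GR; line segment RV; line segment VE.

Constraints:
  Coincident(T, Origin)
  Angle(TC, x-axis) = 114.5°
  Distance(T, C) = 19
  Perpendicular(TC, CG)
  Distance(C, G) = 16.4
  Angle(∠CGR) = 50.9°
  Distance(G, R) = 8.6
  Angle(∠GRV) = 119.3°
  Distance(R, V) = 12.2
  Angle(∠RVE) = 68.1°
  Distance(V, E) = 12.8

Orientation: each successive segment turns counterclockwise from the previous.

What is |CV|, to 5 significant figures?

4.7149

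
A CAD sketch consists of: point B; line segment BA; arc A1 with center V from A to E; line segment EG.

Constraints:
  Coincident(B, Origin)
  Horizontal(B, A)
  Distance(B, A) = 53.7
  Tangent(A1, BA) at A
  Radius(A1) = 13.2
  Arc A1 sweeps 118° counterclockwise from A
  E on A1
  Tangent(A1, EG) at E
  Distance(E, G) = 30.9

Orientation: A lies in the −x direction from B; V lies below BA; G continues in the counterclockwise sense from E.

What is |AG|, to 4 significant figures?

46.77

On A1, A sits at bearing 90° from V; a 118° counterclockwise sweep puts E at bearing 208°, so E = V + 13.2·(cos 208°, sin 208°) = (-65.35, -19.40). Since A1 is tangent to EG there, VE ⟂ EG, so EG runs along (−sin 208°, cos 208°); with |EG| = 30.9, G = (-50.85, -46.68). Then |AG| = |G − A| = 46.77.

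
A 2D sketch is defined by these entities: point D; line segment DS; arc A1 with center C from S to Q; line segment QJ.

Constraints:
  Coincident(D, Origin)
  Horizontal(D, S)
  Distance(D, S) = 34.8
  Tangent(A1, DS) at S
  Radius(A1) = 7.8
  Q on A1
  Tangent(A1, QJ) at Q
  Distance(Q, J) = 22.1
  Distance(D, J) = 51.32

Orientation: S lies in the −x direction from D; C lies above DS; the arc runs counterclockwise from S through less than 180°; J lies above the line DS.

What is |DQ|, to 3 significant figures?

31.1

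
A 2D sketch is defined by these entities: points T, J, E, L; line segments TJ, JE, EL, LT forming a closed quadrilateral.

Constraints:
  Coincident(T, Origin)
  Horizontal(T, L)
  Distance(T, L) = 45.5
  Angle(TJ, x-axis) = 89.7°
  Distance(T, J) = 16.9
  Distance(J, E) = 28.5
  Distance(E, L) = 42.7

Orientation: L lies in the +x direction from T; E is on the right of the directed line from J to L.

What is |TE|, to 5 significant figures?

12.083

Checks: |JE| = 28.50 ✓; |EL| = 42.70 ✓.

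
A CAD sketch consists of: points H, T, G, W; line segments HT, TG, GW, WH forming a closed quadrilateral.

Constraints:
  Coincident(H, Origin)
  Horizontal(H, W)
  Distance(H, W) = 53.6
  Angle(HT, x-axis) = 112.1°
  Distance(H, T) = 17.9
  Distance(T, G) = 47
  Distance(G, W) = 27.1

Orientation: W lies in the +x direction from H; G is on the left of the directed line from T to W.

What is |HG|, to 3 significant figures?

46.1

Checks: |TG| = 47.00 ✓; |GW| = 27.10 ✓.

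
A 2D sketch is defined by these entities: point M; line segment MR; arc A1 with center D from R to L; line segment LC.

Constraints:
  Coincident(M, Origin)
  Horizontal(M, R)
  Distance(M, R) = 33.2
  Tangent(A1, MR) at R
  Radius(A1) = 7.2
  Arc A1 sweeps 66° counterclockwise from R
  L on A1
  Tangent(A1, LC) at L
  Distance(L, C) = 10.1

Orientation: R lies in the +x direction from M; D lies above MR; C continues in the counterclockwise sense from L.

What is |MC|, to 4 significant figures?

45.91

M is at the origin; MR is horizontal with |MR| = 33.2 and R on the +x side, so R = (33.20, 0.000). A1 meets MR tangentially, so DR is at right angles to MR, so D = R + (0, 7.2) = (33.20, 7.200). On A1, R sits at bearing -90° from D; a 66° counterclockwise sweep puts L at bearing -24°, so L = D + 7.2·(cos -24°, sin -24°) = (39.78, 4.271). Tangency of A1 to LC means the radius DL is perpendicular to LC, so LC runs along (−sin -24°, cos -24°); with |LC| = 10.1, C = (43.89, 13.50). Then |MC| = |C − M| = 45.91.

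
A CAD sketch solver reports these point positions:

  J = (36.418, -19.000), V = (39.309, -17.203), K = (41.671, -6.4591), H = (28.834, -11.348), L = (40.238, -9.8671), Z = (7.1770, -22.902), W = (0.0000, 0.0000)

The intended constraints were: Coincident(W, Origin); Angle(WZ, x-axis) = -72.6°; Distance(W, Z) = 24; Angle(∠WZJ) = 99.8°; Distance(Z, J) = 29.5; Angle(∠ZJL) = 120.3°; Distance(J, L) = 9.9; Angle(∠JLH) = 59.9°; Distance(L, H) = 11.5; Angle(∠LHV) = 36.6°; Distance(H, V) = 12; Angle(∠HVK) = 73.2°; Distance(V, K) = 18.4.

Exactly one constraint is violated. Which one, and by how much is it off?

Distance(V, K) = 18.4 — off by 7.40.

W = (0.00, 0.00) ✓; WZ at -72.60° ✓; |WZ| = 24.00 ✓; ∠WZJ = 99.80° ✓; |ZJ| = 29.50 ✓; ∠ZJL = 120.3° ✓; |JL| = 9.900 ✓; ∠JLH = 59.90° ✓; |LH| = 11.50 ✓; ∠LHV = 36.60° ✓; |HV| = 12.00 ✓; ∠HVK = 73.20° ✓; |VK| = 11.00 ✗.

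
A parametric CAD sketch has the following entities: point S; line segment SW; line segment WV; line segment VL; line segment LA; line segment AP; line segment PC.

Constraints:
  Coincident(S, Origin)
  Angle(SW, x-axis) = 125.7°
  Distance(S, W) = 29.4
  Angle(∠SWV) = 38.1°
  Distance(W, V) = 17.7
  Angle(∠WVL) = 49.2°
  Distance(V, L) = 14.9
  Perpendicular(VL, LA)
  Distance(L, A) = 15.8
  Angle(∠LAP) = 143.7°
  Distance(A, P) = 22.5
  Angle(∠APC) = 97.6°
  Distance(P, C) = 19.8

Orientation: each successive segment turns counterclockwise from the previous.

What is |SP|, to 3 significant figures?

50.6

The perpendicularity gives LA at right angles to VL, so LA runs at 128°; with |LA| = 15.8, A = (-16.0, 27.8). ∠LAP = 143.7° gives AP at 165° from the x-axis; with |AP| = 22.5, P = (-37.7, 33.8). Then |SP| = |P − S| = 50.6.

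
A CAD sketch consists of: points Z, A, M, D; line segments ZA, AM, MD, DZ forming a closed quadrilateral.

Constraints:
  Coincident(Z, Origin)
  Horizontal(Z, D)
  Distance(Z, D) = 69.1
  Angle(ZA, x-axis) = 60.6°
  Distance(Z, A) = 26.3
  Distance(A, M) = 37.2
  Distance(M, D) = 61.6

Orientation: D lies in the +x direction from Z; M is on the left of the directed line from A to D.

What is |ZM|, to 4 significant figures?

63.30

Z is at the origin; Z and D share the same y with |ZD| = 69.1 and D in +x, so D = (69.1, 0). ZA runs at 60.6° with |ZA| = 26.3, so A = (12.91, 22.91). M is determined by |AM| = 37.2 and |MD| = 61.6 together: it lies at the intersection of circle(A, 37.2) and circle(D, 61.6). With |AD| = 60.68, the foot of the radical line on AD is 10.48 from A and the perpendicular offset is √(37.2² − 10.48²) = 35.69. Taking the left-of-AD solution: M = (36.09, 52.01).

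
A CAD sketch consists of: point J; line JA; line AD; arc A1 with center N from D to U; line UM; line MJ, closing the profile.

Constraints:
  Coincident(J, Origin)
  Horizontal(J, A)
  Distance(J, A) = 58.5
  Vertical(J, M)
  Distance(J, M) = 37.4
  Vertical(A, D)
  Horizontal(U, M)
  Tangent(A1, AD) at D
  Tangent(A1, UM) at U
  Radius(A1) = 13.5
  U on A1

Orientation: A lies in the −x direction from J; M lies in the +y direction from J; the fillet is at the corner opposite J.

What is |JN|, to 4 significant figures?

50.95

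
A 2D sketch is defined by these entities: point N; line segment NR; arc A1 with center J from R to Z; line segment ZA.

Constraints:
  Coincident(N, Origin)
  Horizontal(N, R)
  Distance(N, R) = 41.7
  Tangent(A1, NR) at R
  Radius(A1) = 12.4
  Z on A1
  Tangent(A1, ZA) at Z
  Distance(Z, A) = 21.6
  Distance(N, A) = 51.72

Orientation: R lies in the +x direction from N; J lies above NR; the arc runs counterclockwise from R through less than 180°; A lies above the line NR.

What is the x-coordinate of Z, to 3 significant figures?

50.9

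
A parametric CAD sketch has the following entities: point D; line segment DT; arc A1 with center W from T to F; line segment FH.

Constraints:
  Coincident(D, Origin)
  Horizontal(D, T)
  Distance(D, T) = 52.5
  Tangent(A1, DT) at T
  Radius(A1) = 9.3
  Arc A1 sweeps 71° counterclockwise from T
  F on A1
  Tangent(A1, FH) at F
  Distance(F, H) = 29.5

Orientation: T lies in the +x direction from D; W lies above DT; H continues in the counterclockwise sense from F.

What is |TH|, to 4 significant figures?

38.80

D is at the origin; DT is horizontal with |DT| = 52.5 and T on the +x side, so T = (52.50, 0.000). Tangency of A1 to DT means the radius WT is perpendicular to DT, so W = T + (0, 9.3) = (52.50, 9.300). On A1, T sits at bearing -90° from W; a 71° counterclockwise sweep puts F at bearing -19°, so F = W + 9.3·(cos -19°, sin -19°) = (61.29, 6.272). The tangent condition forces WF to be normal to FH, so FH runs along (−sin -19°, cos -19°); with |FH| = 29.5, H = (70.90, 34.17). Then |TH| = |H − T| = 38.80.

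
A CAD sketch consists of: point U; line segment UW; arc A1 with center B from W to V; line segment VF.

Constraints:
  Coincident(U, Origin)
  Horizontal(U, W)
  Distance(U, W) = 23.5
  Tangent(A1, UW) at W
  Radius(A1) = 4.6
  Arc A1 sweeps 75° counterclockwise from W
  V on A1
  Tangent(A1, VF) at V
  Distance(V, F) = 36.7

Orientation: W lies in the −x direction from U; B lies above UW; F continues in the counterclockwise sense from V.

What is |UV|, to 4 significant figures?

19.36

Since A1 is tangent to UW there, BW ⟂ UW, so B = W + (0, 4.6) = (-23.50, 4.600). On A1, W sits at bearing -90° from B; a 75° counterclockwise sweep puts V at bearing -15°, so V = B + 4.6·(cos -15°, sin -15°) = (-19.06, 3.409). Then |UV| = |V − U| = 19.36.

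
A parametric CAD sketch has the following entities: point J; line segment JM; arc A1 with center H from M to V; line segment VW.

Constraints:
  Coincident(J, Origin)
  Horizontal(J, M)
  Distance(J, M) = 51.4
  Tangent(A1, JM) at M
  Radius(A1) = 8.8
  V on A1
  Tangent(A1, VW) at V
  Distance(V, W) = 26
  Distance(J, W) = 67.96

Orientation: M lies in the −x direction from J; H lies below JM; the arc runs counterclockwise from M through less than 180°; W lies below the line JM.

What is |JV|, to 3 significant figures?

60.9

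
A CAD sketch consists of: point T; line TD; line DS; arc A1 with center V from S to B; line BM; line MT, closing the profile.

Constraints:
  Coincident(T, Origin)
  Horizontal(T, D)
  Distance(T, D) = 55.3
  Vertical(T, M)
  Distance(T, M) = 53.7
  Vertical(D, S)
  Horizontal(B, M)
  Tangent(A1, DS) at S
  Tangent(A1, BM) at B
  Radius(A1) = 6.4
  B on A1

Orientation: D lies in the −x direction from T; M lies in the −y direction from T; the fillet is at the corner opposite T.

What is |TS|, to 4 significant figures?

72.77

T is at the origin; TD is horizontal with |TD| = 55.3 and D on the −x side, so D = (-55.30, 0.000). TM is vertical with |TM| = 53.7 and M on the −y side, so M = (0.000, -53.70). The virtual corner opposite T is at (-55.30, -53.70). Since A1 is tangent to DS there, VS ⟂ DS and A1 meets BM tangentially, so VB is at right angles to BM, with radius 6.4, so the center V sits 6.4 in from both sides at V = (-48.90, -47.30). That places the tangent points at S = (-55.30, -47.30) on DS and B = (-48.90, -53.70) on BM. Then |TS| = |S − T| = 72.77.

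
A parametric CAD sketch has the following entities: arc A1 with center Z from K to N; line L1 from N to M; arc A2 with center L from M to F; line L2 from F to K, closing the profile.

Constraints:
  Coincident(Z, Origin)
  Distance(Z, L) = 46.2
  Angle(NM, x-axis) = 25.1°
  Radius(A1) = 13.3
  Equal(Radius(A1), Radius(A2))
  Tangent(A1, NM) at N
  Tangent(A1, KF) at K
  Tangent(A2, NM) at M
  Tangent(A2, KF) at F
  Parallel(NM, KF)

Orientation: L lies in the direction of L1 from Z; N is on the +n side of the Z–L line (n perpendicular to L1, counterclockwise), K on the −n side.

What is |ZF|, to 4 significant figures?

48.08

The slot axis is L1's direction at 25.1°, so u = (cos 25.1°, sin 25.1°) = (0.9056, 0.4242) and n = (−sin 25.1°, cos 25.1°) = (-0.4242, 0.9056). Z is at the origin and L lies 46.2 along u from Z, so L = 46.2·u = (41.84, 19.60). Tangency of A1 to both parallel lines with radius 13.3 puts N and K at Z ± 13.3·n: N = (-5.642, 12.04), K = (5.642, -12.04). Equal radii place M and F the same way about L: M = L + 13.3·n = (36.20, 31.64), F = L − 13.3·n = (47.48, 7.554). Then |ZF| = |F − Z| = 48.08.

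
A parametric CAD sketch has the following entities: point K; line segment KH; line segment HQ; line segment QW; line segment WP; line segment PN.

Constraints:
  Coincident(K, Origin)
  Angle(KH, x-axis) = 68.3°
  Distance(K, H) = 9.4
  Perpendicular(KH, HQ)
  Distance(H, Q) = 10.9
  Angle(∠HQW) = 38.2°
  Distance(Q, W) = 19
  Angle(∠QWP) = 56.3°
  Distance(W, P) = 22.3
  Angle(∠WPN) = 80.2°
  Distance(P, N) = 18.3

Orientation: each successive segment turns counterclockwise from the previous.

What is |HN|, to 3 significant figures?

15.2

K is at the origin; KH runs at 68.3° with length 9.4, so H = (3.48, 8.73). The perpendicularity gives HQ at right angles to KH, so HQ runs at 158°; with |HQ| = 10.9, Q = (-6.65, 12.8). ∠HQW = 38.2° gives QW at -59.9° from the x-axis; with |QW| = 19.0, W = (2.88, -3.67). ∠QWP = 56.3° gives WP at 63.8° from the x-axis; with |WP| = 22.3, P = (12.7, 16.3). ∠WPN = 80.2° gives PN at 164° from the x-axis; with |PN| = 18.3, N = (-4.83, 21.5). Then |HN| = |N − H| = 15.2.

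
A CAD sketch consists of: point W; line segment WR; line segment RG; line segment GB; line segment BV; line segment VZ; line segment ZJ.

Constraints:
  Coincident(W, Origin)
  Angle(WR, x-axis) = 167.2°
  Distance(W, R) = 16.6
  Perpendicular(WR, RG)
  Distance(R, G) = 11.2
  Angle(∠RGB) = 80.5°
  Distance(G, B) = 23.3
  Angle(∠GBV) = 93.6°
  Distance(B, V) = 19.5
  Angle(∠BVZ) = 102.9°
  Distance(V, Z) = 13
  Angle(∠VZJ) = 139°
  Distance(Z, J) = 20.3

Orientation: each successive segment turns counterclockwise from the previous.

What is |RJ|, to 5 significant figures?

9.0473

∠BVZ = 102.9° gives VZ at 160.20° from the x-axis; with |VZ| = 13.0, Z = (-5.2962, 15.177). ∠VZJ = 139.0° gives ZJ at -158.80° from the x-axis; with |ZJ| = 20.3, J = (-24.222, 7.8362). Then |RJ| = |J − R| = 9.0473.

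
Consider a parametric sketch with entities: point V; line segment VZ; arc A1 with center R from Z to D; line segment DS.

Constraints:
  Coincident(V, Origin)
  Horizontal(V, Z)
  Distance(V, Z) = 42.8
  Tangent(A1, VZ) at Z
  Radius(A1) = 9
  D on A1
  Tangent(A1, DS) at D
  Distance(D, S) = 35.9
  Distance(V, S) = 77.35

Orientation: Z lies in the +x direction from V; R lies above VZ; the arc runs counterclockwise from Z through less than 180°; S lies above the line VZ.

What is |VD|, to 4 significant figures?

50.74

Checks: |VZ| = 42.80 ✓; |RD| = 9.000 ✓; ∠(RD, DS) = 90.00° ✓; |DS| = 35.90 ✓; |VS| = 77.35 ✓.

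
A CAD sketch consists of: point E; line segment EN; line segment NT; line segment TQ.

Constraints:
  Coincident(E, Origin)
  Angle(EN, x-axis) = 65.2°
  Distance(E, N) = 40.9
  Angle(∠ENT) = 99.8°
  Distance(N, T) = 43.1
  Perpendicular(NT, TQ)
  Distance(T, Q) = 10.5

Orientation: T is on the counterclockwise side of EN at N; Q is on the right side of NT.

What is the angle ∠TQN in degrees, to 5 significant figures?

76.308°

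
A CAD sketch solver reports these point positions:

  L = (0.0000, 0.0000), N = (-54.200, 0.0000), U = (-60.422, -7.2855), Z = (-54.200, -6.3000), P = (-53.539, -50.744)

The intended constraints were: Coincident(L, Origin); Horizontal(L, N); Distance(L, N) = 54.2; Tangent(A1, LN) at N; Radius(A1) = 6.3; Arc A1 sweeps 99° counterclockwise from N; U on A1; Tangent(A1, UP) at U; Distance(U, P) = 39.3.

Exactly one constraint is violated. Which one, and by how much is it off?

Distance(U, P) = 39.3 — off by 4.70.

L = (0.00, 0.00) ✓; L.y = 0.00, N.y = 0.00 ✓; |LN| = 54.20 ✓; ∠(ZN, NL) = 90.00° ✓; |ZN| = 6.300 ✓; bearing(Z→U) − bearing(Z→N) = 99.00° ✓; |ZU| = 6.300 ✓; ∠(ZU, UP) = 90.00° ✓; |UP| = 44.00 ✗.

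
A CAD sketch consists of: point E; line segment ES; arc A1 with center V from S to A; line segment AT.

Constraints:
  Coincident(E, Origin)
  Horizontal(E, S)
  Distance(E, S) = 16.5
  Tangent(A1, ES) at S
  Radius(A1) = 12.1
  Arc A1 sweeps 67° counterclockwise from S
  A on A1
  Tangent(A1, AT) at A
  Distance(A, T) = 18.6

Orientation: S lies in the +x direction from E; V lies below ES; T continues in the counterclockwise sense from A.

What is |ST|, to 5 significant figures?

30.638

E is at the origin; E and S share the same y with |ES| = 16.5 and S on the +x side, so S = (16.500, 0.0000). Since A1 is tangent to ES there, VS ⟂ ES, so V = S + (0, -12.1) = (16.500, -12.100). On A1, S sits at bearing 90° from V; a 67° counterclockwise sweep puts A at bearing 157°, so A = V + 12.1·(cos 157°, sin 157°) = (5.3619, -7.3722). Tangency of A1 to AT means the radius VA is perpendicular to AT, so AT runs along (−sin 157°, cos 157°); with |AT| = 18.6, T = (-1.9057, -24.494). Then |ST| = |T − S| = 30.638.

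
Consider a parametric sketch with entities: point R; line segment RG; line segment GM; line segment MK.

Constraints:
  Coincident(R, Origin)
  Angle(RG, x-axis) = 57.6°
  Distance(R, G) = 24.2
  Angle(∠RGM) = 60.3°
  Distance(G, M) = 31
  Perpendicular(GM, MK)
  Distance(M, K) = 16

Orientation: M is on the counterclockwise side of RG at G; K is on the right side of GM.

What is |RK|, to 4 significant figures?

41.62

R is at the origin; RG runs at 57.6° with length 24.2, so G = 24.2·(cos 57.6°, sin 57.6°) = (12.97, 20.43). ∠RGM = 60.3°, so GM runs at 57.6° + (180° − 60.3°) = 177.3° from the x-axis; with |GM| = 31.0, M = G + 31.0·(cos 177.3°, sin 177.3°) = (-18.00, 21.89). The perpendicularity gives MK at right angles to GM; with |MK| = 16.0 on the right of GM, K = M + 16.0·(0.04711, 0.9989) = (-17.24, 37.88). Then |RK| = |K − R| = 41.62.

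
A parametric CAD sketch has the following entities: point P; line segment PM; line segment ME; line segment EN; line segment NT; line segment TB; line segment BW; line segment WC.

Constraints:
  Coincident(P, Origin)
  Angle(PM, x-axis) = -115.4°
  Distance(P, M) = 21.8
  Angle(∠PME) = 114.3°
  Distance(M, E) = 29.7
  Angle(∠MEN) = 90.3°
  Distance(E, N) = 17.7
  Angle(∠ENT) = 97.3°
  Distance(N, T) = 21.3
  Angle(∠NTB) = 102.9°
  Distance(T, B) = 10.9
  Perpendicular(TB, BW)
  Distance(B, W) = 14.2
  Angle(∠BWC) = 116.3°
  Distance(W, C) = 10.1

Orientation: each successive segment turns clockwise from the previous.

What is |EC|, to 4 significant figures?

12.94

P is at the origin; PM runs at -115.4° with length 21.8, so M = (-9.351, -19.69). ∠PME = 114.3° gives ME at 178.9° from the x-axis; with |ME| = 29.7, E = (-39.05, -19.12). ∠MEN = 90.3° gives EN at 89.20° from the x-axis; with |EN| = 17.7, N = (-38.80, -1.424). ∠ENT = 97.3° gives NT at 6.500° from the x-axis; with |NT| = 21.3, T = (-17.64, 0.9870). ∠NTB = 102.9° gives TB at -70.60° from the x-axis; with |TB| = 10.9, B = (-14.01, -9.294). TB ⟂ BW, so BW runs at -160.6°; with |BW| = 14.2, W = (-27.41, -14.01). ∠BWC = 116.3° gives WC at 135.7° from the x-axis; with |WC| = 10.1, C = (-34.64, -6.957). Then |EC| = |C − E| = 12.94.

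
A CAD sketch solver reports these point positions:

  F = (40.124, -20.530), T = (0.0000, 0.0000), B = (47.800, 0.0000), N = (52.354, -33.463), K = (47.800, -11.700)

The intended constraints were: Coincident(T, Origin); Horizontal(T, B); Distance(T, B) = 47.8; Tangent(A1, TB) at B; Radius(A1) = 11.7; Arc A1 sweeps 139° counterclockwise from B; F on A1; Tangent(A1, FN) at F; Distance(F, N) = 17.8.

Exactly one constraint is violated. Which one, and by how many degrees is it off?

Tangent(A1, FN) at F — off by 5.60°.

T = (0.00, 0.00) ✓; T.y = 0.00, B.y = 0.00 ✓; |TB| = 47.80 ✓; ∠(KB, BT) = 90.00° ✓; |KB| = 11.70 ✓; bearing(K→F) − bearing(K→B) = 139.0° ✓; |KF| = 11.70 ✓; ∠(KF, FN) = 95.60° ✗; |FN| = 17.80 ✓.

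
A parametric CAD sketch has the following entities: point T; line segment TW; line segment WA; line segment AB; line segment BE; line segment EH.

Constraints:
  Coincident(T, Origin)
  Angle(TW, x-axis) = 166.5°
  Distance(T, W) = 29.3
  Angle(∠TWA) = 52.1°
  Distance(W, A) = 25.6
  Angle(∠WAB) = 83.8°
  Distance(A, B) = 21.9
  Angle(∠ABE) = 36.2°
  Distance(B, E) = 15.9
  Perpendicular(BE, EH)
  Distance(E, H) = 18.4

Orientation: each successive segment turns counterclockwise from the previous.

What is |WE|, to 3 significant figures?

17.3

T is at the origin; TW runs at 166.5° with length 29.3, so W = (-28.5, 6.84). ∠TWA = 52.1° gives WA at -65.6° from the x-axis; with |WA| = 25.6, A = (-17.9, -16.5). ∠WAB = 83.8° gives AB at 30.6° from the x-axis; with |AB| = 21.9, B = (0.935, -5.33). ∠ABE = 36.2° gives BE at 174° from the x-axis; with |BE| = 15.9, E = (-14.9, -3.77). Then |WE| = |E − W| = 17.3.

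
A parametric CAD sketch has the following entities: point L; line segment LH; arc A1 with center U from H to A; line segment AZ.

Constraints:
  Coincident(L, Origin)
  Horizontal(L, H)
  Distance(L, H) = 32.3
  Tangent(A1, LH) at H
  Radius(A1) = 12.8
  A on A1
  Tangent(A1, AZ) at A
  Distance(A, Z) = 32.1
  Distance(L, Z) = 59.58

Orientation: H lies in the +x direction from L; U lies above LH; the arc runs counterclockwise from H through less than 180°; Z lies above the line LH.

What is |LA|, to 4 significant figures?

47.48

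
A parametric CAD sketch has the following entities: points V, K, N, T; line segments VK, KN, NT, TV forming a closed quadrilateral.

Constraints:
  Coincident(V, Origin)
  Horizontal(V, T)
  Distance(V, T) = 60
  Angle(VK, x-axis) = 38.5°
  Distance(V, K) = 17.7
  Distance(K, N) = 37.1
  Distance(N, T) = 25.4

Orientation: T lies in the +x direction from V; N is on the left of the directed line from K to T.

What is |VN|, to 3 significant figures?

54.1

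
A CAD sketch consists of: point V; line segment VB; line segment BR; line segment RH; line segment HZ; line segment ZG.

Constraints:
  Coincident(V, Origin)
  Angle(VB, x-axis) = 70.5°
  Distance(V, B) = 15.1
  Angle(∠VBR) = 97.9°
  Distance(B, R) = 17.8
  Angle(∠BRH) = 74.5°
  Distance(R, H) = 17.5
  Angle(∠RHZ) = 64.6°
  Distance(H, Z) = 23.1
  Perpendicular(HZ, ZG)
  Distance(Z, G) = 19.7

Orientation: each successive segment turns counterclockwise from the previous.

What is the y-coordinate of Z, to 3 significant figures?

10.7

V is at the origin; VB runs at 70.5° with length 15.1, so B = (5.04, 14.2). ∠VBR = 97.9° gives BR at 153° from the x-axis; with |BR| = 17.8, R = (-10.8, 22.4). ∠BRH = 74.5° gives RH at -102° from the x-axis; with |RH| = 17.5, H = (-14.4, 5.30). ∠RHZ = 64.6° gives HZ at 13.5° from the x-axis; with |HZ| = 23.1, Z = (8.09, 10.7). So Z.y = 10.7.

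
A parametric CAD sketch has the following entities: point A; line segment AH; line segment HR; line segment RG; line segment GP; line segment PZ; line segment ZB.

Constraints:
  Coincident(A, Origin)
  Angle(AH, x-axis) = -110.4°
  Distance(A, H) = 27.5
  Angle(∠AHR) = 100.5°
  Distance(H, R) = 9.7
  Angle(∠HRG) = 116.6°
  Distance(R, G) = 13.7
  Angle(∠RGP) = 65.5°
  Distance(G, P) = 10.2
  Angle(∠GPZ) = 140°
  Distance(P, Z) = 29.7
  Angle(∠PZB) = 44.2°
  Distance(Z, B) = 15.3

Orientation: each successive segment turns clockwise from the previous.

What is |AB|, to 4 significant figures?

34.42

∠GPZ = 140.0° gives PZ at -47.80° from the x-axis; with |PZ| = 29.7, Z = (6.978, -34.37). ∠PZB = 44.2° gives ZB at 176.4° from the x-axis; with |ZB| = 15.3, B = (-8.292, -33.41). Then |AB| = |B − A| = 34.42.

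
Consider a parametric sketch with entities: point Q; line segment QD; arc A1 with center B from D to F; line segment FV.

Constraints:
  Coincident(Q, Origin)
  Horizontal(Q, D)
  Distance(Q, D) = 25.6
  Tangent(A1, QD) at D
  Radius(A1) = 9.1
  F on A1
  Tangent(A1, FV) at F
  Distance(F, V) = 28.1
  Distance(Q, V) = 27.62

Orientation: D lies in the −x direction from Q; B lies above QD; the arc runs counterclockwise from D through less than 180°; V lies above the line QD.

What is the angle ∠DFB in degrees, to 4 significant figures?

61.75°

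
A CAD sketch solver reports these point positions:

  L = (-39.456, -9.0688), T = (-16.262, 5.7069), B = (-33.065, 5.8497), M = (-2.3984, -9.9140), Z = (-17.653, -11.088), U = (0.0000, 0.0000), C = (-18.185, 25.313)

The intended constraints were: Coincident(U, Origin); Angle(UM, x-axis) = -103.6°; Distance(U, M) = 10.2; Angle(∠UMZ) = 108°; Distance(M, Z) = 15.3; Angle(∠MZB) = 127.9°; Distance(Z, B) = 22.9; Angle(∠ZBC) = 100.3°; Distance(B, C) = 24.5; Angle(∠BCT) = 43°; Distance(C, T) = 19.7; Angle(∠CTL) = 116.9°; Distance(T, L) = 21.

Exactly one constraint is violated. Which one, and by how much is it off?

Distance(T, L) = 21 — off by 6.50.

U = (0.00, 0.00) ✓; UM at -103.6° ✓; |UM| = 10.20 ✓; ∠UMZ = 108.0° ✓; |MZ| = 15.30 ✓; ∠MZB = 127.9° ✓; |ZB| = 22.90 ✓; ∠ZBC = 100.3° ✓; |BC| = 24.50 ✓; ∠BCT = 43.00° ✓; |CT| = 19.70 ✓; ∠CTL = 116.9° ✓; |TL| = 27.50 ✗.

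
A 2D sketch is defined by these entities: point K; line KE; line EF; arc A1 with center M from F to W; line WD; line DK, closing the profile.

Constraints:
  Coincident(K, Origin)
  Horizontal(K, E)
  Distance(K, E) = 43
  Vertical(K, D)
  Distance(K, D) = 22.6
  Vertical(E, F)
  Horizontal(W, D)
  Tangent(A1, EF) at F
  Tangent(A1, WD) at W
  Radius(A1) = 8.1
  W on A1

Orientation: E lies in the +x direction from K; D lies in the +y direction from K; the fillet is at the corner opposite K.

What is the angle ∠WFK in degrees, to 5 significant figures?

63.635°

K is at the origin; KE is horizontal with |KE| = 43.0 and E on the +x side, so E = (43.000, 0.0000). K and D share the same x with |KD| = 22.6 and D on the +y side, so D = (0.0000, 22.600). The virtual corner opposite K is at (43.000, 22.600). A1 meets EF tangentially, so MF is at right angles to EF and tangency of A1 to WD means the radius MW is perpendicular to WD, with radius 8.1, so the center M sits 8.1 in from both sides at M = (34.900, 14.500). That places the tangent points at F = (43.000, 14.500) on EF and W = (34.900, 22.600) on WD. Then cos ∠WFK = FW·FK / (|FW||FK|), giving 63.635°.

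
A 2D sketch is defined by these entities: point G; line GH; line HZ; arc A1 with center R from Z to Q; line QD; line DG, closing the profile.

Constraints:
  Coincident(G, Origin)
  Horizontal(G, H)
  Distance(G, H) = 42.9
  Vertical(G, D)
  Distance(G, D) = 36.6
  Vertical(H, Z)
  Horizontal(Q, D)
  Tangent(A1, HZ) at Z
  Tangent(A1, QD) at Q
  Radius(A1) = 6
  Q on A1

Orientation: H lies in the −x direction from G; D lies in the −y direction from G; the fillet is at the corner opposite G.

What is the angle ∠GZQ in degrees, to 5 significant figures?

80.500°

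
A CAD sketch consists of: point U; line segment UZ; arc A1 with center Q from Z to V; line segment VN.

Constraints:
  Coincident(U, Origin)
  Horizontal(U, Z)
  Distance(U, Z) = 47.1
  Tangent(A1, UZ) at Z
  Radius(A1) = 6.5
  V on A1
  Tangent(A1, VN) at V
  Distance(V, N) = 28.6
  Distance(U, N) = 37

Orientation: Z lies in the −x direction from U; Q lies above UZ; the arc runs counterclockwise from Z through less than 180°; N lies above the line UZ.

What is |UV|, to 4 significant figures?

41.81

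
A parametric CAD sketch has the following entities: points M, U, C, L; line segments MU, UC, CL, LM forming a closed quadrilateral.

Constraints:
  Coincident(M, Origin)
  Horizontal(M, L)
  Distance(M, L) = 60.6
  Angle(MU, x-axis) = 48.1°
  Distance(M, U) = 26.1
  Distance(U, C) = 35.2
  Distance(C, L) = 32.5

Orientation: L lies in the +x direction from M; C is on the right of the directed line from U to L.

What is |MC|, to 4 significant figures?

33.53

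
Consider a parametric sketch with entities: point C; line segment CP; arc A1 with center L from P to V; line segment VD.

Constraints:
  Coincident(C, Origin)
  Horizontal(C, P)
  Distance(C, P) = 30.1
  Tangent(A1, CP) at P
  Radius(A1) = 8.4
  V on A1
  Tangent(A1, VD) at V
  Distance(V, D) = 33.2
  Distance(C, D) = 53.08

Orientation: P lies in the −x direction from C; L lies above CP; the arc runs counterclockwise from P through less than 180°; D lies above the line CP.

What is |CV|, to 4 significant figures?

24.57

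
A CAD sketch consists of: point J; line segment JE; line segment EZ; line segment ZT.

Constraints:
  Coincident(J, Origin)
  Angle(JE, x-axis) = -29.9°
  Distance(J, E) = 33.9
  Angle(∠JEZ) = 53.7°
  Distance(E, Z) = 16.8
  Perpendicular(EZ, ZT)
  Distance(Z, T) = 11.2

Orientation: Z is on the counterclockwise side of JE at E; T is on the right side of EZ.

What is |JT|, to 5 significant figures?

38.659

J is at the origin; JE runs at -29.9° with length 33.9, so E = 33.9·(cos -29.9°, sin -29.9°) = (29.388, -16.899). ∠JEZ = 53.7°, so EZ runs at -29.9° + (180° − 53.7°) = 96.400° from the x-axis; with |EZ| = 16.8, Z = E + 16.8·(cos 96.400°, sin 96.400°) = (27.515, -0.20343). EZ ⟂ ZT; with |ZT| = 11.2 on the right of EZ, T = Z + 11.2·(0.99377, 0.11147) = (38.645, 1.0450). Then |JT| = |T − J| = 38.659.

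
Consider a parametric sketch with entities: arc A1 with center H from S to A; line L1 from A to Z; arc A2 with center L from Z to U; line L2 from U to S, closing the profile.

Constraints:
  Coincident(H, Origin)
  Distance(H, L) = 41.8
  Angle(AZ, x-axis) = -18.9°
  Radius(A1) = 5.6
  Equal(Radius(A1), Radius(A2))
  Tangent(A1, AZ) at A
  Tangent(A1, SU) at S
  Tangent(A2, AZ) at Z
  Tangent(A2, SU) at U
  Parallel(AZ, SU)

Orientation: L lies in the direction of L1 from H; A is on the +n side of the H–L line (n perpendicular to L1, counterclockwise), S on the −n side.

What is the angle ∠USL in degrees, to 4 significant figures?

7.631°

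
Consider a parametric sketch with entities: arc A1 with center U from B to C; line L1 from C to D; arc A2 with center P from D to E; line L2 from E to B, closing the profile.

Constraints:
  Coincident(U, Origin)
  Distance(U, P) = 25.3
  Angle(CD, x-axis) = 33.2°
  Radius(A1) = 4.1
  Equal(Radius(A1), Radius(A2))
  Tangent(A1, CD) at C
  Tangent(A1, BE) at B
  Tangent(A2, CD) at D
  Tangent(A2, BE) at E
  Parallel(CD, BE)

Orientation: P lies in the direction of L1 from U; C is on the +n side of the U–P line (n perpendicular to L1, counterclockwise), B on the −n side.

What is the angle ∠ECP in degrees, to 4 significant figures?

8.753°

The slot axis is L1's direction at 33.2°, so u = (cos 33.2°, sin 33.2°) = (0.8368, 0.5476) and n = (−sin 33.2°, cos 33.2°) = (-0.5476, 0.8368). U is at the origin and P lies 25.3 along u from U, so P = 25.3·u = (21.17, 13.85). Tangency of A1 to both parallel lines with radius 4.1 puts C and B at U ± 4.1·n: C = (-2.245, 3.431), B = (2.245, -3.431). Equal radii place D and E the same way about P: D = P + 4.1·n = (18.93, 17.28), E = P − 4.1·n = (23.42, 10.42). Then cos ∠ECP = CE·CP / (|CE||CP|), giving 8.753°.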